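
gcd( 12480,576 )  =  192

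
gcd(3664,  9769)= 1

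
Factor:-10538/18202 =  - 11/19 = -11^1*19^( - 1)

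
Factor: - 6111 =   -  3^2*7^1*97^1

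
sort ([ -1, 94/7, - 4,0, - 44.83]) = [ - 44.83, - 4, - 1, 0, 94/7]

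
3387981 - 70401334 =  - 67013353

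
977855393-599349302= 378506091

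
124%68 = 56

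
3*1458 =4374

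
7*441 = 3087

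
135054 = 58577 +76477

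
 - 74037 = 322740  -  396777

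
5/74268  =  5/74268= 0.00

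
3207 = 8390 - 5183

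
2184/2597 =312/371 = 0.84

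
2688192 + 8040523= 10728715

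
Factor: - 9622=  - 2^1*17^1*283^1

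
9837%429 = 399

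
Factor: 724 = 2^2*181^1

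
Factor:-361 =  - 19^2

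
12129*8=97032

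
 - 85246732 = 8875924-94122656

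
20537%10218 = 101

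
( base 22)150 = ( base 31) j5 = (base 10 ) 594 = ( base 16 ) 252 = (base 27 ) M0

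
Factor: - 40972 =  - 2^2*10243^1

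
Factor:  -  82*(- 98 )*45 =361620 = 2^2*3^2 * 5^1*7^2*41^1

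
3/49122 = 1/16374 = 0.00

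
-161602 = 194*(-833) 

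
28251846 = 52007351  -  23755505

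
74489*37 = 2756093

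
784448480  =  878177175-93728695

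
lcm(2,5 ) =10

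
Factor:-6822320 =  - 2^4*5^1 * 107^1*797^1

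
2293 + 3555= 5848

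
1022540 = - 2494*(- 410) 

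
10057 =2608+7449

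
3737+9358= 13095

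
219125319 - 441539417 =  - 222414098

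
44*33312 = 1465728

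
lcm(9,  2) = 18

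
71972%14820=12692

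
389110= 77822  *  5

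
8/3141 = 8/3141 = 0.00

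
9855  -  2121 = 7734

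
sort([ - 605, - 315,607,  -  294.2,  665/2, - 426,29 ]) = [ - 605, - 426, - 315, - 294.2, 29, 665/2,  607] 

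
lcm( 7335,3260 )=29340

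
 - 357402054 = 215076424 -572478478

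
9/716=9/716 = 0.01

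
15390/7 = 2198 + 4/7 =2198.57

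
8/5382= 4/2691 = 0.00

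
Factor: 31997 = 7^2*653^1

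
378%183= 12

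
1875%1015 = 860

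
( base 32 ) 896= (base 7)33512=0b10000100100110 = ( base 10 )8486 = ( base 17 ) 1C63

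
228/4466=114/2233 = 0.05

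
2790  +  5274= 8064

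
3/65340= 1/21780 = 0.00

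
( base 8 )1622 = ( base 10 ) 914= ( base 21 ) 21b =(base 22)1jc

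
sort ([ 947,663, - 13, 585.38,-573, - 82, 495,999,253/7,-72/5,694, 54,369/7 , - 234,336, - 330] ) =[ - 573, - 330, - 234, - 82, - 72/5 , - 13, 253/7,369/7,54,336,495,585.38  ,  663,694, 947,999] 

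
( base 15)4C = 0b1001000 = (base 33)26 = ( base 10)72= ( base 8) 110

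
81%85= 81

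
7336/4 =1834 = 1834.00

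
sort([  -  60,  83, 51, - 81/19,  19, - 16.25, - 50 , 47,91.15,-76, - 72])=[  -  76, - 72, - 60, - 50, - 16.25, - 81/19,19,47, 51,83, 91.15 ]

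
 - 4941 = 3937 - 8878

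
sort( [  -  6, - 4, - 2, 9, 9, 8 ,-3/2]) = [-6, - 4 , - 2, - 3/2,8, 9, 9 ]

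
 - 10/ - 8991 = 10/8991 = 0.00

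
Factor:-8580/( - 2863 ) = 2^2*3^1*5^1* 7^(-1)*11^1* 13^1*409^ (-1)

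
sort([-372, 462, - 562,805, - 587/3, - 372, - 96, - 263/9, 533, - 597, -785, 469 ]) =[ - 785, - 597 ,-562, - 372, - 372, - 587/3, - 96,-263/9, 462, 469, 533, 805] 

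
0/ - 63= 0/1  =  - 0.00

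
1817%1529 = 288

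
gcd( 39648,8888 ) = 8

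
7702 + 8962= 16664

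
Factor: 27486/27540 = 2^( - 1 )*3^( - 1 )* 5^(-1 )*17^(-1)*509^1 =509/510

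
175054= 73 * 2398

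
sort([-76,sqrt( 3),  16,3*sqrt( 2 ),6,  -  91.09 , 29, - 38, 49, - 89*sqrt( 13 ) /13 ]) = [  -  91.09, - 76, - 38, - 89*sqrt( 13 )/13,sqrt( 3 ), 3*sqrt(2 ), 6,16, 29,49]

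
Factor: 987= 3^1* 7^1*47^1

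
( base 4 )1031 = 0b1001101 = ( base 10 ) 77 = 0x4D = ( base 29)2J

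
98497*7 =689479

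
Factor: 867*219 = 3^2 * 17^2*73^1 = 189873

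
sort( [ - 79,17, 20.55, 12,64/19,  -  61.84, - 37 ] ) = [ - 79, - 61.84,-37,64/19,12,  17,  20.55]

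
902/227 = 902/227 = 3.97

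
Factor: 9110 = 2^1*5^1*911^1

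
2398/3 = 2398/3=799.33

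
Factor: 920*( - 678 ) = -2^4*3^1 * 5^1*23^1*113^1 =-  623760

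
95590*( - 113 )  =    -  10801670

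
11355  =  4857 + 6498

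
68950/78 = 34475/39  =  883.97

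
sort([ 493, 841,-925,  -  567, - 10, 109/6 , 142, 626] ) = [-925,-567  ,-10, 109/6, 142,493, 626,841 ]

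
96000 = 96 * 1000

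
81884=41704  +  40180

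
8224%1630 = 74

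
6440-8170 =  - 1730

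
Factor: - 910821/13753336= - 2^( - 3 )*3^1*31^( - 1 )*73^1 *4159^1*55457^( -1 )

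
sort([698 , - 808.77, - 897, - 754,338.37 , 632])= [ - 897, - 808.77 , - 754, 338.37, 632, 698 ]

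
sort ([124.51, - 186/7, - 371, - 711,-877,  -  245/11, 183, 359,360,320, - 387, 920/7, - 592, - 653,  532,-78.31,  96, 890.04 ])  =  [ - 877, - 711,- 653, - 592, - 387,  -  371,-78.31,  -  186/7 , - 245/11, 96 , 124.51, 920/7, 183, 320, 359, 360,  532,890.04]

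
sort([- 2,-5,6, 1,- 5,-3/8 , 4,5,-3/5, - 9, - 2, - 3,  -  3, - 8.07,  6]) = [ - 9,-8.07,-5, - 5, - 3,-3,-2, - 2,  -  3/5,  -  3/8,1, 4,5, 6,  6]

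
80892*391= 31628772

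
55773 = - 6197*( - 9 )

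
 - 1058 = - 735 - 323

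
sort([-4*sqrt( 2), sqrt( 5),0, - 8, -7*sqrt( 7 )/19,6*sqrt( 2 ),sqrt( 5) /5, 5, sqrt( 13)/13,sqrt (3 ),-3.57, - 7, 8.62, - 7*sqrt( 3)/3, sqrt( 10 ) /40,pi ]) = [ - 8, - 7, - 4 * sqrt(2),  -  7*sqrt(3 ) /3, - 3.57, - 7*sqrt( 7 ) /19 , 0, sqrt( 10)/40, sqrt(13)/13,sqrt(5) /5, sqrt( 3),sqrt(5), pi, 5, 6 * sqrt(2 ),8.62]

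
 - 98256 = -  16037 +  - 82219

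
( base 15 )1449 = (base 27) 5po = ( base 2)1000011111000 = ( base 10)4344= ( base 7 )15444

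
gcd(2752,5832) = 8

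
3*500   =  1500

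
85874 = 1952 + 83922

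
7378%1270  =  1028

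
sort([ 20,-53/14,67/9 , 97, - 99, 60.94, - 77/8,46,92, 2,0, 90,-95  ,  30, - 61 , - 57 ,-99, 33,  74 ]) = [-99,  -  99, - 95, - 61,  -  57,  -  77/8 ,-53/14,0, 2,67/9,  20, 30,33,46 , 60.94,74, 90,  92, 97 ]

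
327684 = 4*81921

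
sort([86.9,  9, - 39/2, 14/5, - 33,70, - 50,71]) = [-50,-33, - 39/2, 14/5,9, 70,71,86.9 ] 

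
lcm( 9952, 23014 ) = 368224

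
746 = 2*373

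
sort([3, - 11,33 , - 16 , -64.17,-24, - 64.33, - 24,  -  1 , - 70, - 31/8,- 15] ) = [ - 70, - 64.33, - 64.17, -24, - 24, - 16, - 15, - 11, - 31/8, - 1,  3, 33 ] 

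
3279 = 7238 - 3959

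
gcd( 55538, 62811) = 7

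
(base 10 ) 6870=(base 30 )7J0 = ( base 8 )15326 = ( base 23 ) cmg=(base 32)6mm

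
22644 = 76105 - 53461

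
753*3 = 2259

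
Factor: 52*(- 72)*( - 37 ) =2^5*3^2*13^1*37^1 = 138528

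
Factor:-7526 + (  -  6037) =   -  3^2*11^1*137^1= - 13563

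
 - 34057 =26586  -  60643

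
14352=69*208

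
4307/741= 5 + 602/741 = 5.81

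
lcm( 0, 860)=0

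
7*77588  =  543116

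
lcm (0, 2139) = 0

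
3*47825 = 143475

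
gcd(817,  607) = 1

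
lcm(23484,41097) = 164388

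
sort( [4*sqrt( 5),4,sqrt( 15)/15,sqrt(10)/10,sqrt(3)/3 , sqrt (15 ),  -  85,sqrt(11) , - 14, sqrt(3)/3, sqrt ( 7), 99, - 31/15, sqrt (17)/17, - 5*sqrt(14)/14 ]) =[-85, -14, - 31/15 , - 5*sqrt(14 ) /14 , sqrt (17)/17,sqrt(15)/15 , sqrt( 10) /10, sqrt( 3)/3,sqrt( 3)/3,sqrt(7), sqrt( 11), sqrt(15),4,4*sqrt( 5), 99]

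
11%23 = 11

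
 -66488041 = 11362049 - 77850090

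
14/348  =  7/174 = 0.04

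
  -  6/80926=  - 1 + 40460/40463 =- 0.00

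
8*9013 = 72104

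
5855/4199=5855/4199 = 1.39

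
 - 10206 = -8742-1464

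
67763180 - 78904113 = - 11140933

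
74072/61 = 74072/61 = 1214.30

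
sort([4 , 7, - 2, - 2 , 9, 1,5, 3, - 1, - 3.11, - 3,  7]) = [ - 3.11, - 3,-2, - 2,  -  1,1, 3,4,5, 7,7,9 ]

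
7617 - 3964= 3653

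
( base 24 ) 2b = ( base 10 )59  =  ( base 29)21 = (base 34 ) 1P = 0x3B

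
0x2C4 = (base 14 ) 388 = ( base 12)4B0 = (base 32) m4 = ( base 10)708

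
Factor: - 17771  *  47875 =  - 850786625 = - 5^3*13^1*383^1*1367^1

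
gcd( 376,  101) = 1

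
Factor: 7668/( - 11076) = - 9/13= - 3^2*13^( - 1) 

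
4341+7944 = 12285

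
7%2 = 1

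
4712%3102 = 1610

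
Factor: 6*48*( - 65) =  - 2^5*3^2*5^1*13^1 = -  18720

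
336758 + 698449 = 1035207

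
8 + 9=17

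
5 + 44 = 49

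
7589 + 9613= 17202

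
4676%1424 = 404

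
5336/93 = 5336/93 = 57.38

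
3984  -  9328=  -  5344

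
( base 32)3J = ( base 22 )55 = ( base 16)73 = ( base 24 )4J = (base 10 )115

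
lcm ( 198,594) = 594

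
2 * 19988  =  39976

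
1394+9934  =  11328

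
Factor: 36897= 3^1*7^2*251^1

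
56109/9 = 18703/3= 6234.33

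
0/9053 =0= 0.00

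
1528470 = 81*18870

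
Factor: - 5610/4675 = - 2^1*3^1*5^( - 1) = - 6/5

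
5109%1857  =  1395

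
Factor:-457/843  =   - 3^( - 1) * 281^( - 1)*457^1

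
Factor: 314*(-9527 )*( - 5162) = 2^2*7^1*29^1*89^1*157^1*1361^1= 15442009436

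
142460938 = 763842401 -621381463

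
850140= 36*23615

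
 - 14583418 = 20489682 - 35073100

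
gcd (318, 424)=106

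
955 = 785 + 170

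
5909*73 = 431357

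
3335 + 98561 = 101896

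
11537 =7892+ 3645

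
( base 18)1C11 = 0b10011000001011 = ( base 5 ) 302424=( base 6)113031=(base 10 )9739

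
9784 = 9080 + 704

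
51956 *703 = 36525068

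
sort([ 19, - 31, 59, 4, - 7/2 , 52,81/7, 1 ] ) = [ - 31,-7/2,  1, 4, 81/7,19,52, 59 ] 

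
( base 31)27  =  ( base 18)3F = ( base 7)126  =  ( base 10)69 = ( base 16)45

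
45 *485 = 21825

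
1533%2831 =1533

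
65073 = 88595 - 23522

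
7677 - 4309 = 3368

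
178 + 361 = 539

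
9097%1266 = 235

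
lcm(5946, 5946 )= 5946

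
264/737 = 24/67 = 0.36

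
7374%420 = 234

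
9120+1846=10966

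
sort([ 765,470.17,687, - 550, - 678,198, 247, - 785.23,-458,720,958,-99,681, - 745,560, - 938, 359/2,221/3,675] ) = [ - 938, - 785.23, - 745, - 678, - 550, - 458, - 99, 221/3,359/2,198,247,470.17,560 , 675, 681,687,720, 765 , 958 ] 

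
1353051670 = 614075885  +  738975785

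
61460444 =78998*778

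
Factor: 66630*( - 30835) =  - 2^1*3^1*5^2*7^1 * 881^1*2221^1 = - 2054536050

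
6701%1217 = 616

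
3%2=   1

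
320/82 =3 + 37/41 = 3.90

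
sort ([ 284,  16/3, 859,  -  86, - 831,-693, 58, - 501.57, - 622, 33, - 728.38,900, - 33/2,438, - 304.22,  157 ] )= [ - 831,  -  728.38, - 693,-622, - 501.57,  -  304.22,  -  86, - 33/2,16/3,33, 58, 157, 284, 438,859, 900 ]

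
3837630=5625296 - 1787666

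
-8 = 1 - 9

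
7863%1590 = 1503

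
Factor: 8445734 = 2^1*11^1*71^1*5407^1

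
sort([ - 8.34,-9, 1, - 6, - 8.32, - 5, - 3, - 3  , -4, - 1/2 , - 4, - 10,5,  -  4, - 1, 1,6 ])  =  [-10, -9,  -  8.34,- 8.32, - 6, - 5, - 4, - 4,  -  4, - 3, - 3, - 1, - 1/2, 1,1,5,6] 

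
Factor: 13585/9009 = 3^ ( - 2 )*5^1*7^( - 1)*19^1 = 95/63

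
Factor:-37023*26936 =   -  2^3 *3^1*7^2*13^1*37^1*41^1*43^1 = - 997251528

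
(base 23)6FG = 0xdcf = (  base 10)3535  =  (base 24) 637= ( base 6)24211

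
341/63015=341/63015 = 0.01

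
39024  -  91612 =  - 52588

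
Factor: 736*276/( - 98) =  - 101568/49 = - 2^6 *3^1*7^(-2)*23^2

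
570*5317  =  3030690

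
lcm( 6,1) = 6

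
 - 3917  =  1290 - 5207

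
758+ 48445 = 49203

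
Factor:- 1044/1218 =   -  6/7 = -2^1*3^1*7^( - 1 )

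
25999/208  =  124 + 207/208 =125.00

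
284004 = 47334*6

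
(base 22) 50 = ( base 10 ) 110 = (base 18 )62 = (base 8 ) 156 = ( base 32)3E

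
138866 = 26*5341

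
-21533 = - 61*353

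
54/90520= 27/45260 = 0.00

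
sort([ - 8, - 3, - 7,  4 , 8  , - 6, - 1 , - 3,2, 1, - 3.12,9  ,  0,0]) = [ - 8  , - 7, - 6, - 3.12, - 3,  -  3, - 1,0,0,1,2,4, 8,9 ]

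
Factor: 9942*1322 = 13143324 = 2^2*3^1 * 661^1*1657^1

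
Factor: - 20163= - 3^1  *11^1*13^1*47^1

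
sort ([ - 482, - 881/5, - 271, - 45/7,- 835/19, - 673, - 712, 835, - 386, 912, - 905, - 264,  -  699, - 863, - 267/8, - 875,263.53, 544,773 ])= [ - 905, - 875, - 863, - 712,-699,  -  673 , - 482, - 386, - 271, - 264, - 881/5, - 835/19, - 267/8, - 45/7,263.53,  544,773, 835, 912] 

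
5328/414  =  296/23 = 12.87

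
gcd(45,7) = 1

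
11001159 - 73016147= - 62014988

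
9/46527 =3/15509 = 0.00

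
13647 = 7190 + 6457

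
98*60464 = 5925472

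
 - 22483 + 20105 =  - 2378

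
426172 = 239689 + 186483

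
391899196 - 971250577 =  - 579351381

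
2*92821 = 185642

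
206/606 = 103/303 = 0.34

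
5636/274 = 2818/137=20.57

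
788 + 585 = 1373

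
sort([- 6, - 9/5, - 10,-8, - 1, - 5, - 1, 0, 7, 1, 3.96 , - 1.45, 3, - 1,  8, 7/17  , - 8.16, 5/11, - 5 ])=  [  -  10, - 8.16, - 8, - 6, - 5, - 5, - 9/5, - 1.45, - 1, - 1, - 1, 0,7/17,  5/11,  1, 3 , 3.96,7, 8 ]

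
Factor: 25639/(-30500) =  - 2^( - 2 )*5^(-3)*61^( - 1)*25639^1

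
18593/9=18593/9 = 2065.89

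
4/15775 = 4/15775 = 0.00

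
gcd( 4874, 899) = 1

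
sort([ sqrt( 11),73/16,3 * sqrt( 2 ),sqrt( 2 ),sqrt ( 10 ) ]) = [ sqrt( 2 ) , sqrt( 10), sqrt( 11 ),3*sqrt( 2) , 73/16] 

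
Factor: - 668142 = - 2^1*3^3*12373^1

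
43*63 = 2709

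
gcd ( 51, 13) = 1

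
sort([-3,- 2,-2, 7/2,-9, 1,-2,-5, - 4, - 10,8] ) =[-10, - 9, - 5,-4, - 3,-2, - 2,-2,  1,7/2,8 ]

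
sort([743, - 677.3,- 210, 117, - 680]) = [- 680, - 677.3, - 210, 117, 743]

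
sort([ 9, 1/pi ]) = [ 1/pi, 9]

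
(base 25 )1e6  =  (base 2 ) 1111010101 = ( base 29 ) 14o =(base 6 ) 4313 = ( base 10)981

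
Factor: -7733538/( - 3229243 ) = 2^1*3^2*17^1*127^1*199^1*3229243^( - 1)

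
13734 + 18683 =32417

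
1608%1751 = 1608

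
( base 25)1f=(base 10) 40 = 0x28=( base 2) 101000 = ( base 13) 31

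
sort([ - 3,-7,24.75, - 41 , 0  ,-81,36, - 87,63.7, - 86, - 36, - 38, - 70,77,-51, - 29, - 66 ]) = [ - 87,  -  86, - 81,-70, - 66,  -  51,-41, - 38, - 36, - 29, - 7, - 3, 0,24.75, 36,63.7, 77 ] 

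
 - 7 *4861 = - 34027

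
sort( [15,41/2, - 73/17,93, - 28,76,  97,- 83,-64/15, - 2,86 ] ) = [ -83, - 28,  -  73/17,-64/15, - 2 , 15,41/2,  76 , 86,93,97 ] 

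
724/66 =362/33=10.97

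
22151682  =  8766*2527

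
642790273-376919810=265870463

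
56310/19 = 2963 + 13/19 = 2963.68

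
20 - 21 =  - 1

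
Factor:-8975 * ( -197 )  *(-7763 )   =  - 13725566225=- 5^2 * 7^1*197^1*359^1*1109^1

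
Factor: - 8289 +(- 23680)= - 7^1*4567^1 = -  31969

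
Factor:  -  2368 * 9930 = -2^7 * 3^1*5^1*37^1*331^1 = -23514240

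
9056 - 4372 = 4684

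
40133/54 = 40133/54 = 743.20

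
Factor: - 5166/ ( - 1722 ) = 3^1 = 3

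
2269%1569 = 700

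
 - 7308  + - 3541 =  - 10849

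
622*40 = 24880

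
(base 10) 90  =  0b1011010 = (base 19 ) 4E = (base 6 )230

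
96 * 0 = 0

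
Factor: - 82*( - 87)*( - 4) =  - 2^3*3^1 * 29^1*41^1 = - 28536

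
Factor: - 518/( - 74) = 7 = 7^1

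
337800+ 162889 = 500689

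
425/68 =25/4 = 6.25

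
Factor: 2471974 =2^1* 1235987^1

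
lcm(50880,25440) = 50880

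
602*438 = 263676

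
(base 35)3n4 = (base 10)4484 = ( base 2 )1000110000100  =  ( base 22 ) 95i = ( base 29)59I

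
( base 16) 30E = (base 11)651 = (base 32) OE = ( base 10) 782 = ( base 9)1058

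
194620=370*526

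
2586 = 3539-953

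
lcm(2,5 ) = 10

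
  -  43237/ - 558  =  43237/558 = 77.49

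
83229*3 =249687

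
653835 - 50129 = 603706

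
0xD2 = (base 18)BC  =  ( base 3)21210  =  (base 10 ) 210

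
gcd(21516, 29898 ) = 66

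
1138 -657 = 481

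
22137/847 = 22137/847 = 26.14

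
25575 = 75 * 341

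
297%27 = 0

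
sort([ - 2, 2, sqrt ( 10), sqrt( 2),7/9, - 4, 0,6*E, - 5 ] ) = [ - 5, -4,-2, 0,7/9 , sqrt (2), 2,sqrt(10 ), 6*E]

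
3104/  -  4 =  - 776 + 0/1 = - 776.00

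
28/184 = 7/46 = 0.15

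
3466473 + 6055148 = 9521621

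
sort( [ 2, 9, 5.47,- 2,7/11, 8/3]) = [-2,7/11,2, 8/3, 5.47,9 ]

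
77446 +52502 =129948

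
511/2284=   511/2284  =  0.22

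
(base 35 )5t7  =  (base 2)1101111101011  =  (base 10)7147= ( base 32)6VB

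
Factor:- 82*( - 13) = 1066 = 2^1*  13^1*41^1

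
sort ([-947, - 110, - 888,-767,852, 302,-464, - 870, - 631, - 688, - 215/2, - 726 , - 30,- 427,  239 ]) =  [ - 947,-888, - 870, - 767  ,  -  726, - 688, - 631, - 464, - 427, - 110, - 215/2, - 30,239,  302, 852 ] 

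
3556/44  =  80  +  9/11=80.82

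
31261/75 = 416 + 61/75= 416.81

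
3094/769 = 3094/769 =4.02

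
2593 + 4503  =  7096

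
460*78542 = 36129320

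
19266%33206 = 19266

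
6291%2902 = 487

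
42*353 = 14826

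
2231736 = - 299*( - 7464)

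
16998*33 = 560934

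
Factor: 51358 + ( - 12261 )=39097^1 = 39097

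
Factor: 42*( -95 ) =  - 3990= -2^1*3^1*5^1 * 7^1*19^1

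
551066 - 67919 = 483147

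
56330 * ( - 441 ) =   -  24841530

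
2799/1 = 2799=2799.00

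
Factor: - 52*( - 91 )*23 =108836= 2^2*7^1*13^2*23^1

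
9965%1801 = 960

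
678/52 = 339/26 = 13.04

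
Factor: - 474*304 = -2^5*3^1*19^1*79^1 = -144096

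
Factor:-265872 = - 2^4 * 3^1*29^1*191^1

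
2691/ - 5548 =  - 1 + 2857/5548   =  - 0.49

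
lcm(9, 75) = 225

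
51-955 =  -904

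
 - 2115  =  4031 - 6146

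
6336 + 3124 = 9460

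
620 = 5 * 124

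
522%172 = 6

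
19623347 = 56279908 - 36656561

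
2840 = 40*71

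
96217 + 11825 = 108042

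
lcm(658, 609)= 57246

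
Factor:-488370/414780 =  - 73/62 = - 2^(- 1 )*31^( - 1 )*73^1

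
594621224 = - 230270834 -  - 824892058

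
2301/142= 16 + 29/142 = 16.20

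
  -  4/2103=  - 4/2103 = - 0.00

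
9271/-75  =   - 124 + 29/75 = - 123.61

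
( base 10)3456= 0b110110000000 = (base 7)13035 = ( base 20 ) 8cg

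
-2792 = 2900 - 5692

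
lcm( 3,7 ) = 21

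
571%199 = 173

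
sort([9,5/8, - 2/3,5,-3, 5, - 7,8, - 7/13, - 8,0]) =[ - 8,-7, - 3,  -  2/3, - 7/13,0, 5/8, 5, 5,8,9] 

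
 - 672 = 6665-7337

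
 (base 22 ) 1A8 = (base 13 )42A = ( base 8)1310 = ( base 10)712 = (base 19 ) 1I9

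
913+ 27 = 940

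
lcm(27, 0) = 0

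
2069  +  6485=8554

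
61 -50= 11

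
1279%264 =223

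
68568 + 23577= 92145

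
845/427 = 845/427 = 1.98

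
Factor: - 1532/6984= - 2^ ( - 1 )*3^ (-2 ) * 97^( - 1 )* 383^1 = -383/1746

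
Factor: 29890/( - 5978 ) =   -  5^1  =  - 5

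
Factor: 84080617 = 23^1*1307^1*2797^1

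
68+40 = 108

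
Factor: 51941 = 51941^1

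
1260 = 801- - 459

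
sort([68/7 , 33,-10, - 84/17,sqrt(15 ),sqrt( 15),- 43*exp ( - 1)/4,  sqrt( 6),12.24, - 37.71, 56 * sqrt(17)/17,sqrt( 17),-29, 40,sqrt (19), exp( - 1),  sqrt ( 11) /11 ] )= [ - 37.71, - 29,  -  10,  -  84/17,-43*exp( - 1 )/4,sqrt(11 )/11, exp( - 1), sqrt( 6),  sqrt( 15), sqrt( 15), sqrt ( 17) , sqrt(19), 68/7, 12.24, 56*sqrt ( 17 ) /17,33, 40]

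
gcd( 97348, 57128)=4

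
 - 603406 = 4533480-5136886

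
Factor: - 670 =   -  2^1 * 5^1*67^1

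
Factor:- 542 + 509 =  - 3^1 * 11^1 = -33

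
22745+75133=97878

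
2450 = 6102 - 3652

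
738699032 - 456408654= 282290378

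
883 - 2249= - 1366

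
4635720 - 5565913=-930193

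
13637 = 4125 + 9512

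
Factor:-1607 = -1607^1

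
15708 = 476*33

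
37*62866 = 2326042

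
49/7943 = 49/7943 = 0.01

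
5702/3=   5702/3 = 1900.67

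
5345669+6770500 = 12116169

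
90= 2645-2555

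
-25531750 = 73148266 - 98680016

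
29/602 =29/602 = 0.05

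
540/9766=270/4883 = 0.06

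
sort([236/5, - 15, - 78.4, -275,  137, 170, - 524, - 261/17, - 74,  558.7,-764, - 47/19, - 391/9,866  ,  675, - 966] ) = [ - 966, - 764, - 524, - 275, - 78.4, - 74, - 391/9, - 261/17,-15, - 47/19,  236/5,137, 170,558.7,675, 866 ]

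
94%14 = 10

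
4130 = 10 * 413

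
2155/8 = 269+ 3/8= 269.38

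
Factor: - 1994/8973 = - 2/9 = -2^1*3^ ( - 2)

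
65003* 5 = 325015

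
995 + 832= 1827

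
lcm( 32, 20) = 160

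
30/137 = 30/137 = 0.22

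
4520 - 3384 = 1136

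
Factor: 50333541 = 3^1*149^1*112603^1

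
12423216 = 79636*156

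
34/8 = 4 + 1/4 = 4.25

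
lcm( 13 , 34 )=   442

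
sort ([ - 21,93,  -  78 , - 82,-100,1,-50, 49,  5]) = [ - 100, - 82,-78,  -  50, - 21,1,5, 49 , 93 ] 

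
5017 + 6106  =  11123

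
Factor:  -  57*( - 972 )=55404 = 2^2*3^6*19^1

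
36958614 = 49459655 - 12501041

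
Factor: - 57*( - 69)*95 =373635 = 3^2*5^1*19^2*23^1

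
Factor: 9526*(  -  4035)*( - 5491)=2^1 * 3^1 *5^1* 11^1 * 17^2*19^1*269^1 * 433^1 = 211059818310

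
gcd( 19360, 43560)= 4840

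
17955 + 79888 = 97843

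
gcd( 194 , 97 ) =97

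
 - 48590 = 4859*( - 10 )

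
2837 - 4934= - 2097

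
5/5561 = 5/5561 = 0.00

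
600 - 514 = 86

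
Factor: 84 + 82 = 2^1 * 83^1=166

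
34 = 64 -30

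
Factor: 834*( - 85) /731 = -2^1 * 3^1* 5^1*43^( - 1)*  139^1 = -4170/43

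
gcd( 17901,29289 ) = 39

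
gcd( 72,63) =9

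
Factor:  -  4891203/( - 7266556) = 2^(-2)*3^2*11^( - 1) * 23^1*239^( - 1 )*691^( - 1 )*23629^1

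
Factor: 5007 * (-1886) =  - 2^1*3^1*23^1*41^1*1669^1 = -9443202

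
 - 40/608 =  - 5/76 = - 0.07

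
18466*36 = 664776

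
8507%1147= 478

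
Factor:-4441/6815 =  - 5^( - 1) * 29^(  -  1)*47^(-1)*4441^1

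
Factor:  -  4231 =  - 4231^1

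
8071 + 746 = 8817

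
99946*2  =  199892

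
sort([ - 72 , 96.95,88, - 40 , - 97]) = [-97, - 72, - 40,88,96.95] 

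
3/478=3/478 = 0.01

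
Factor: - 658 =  - 2^1 *7^1*47^1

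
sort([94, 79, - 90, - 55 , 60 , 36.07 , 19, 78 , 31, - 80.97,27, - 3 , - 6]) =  [ - 90, - 80.97, - 55,  -  6, - 3,19 , 27,31 , 36.07,60,  78,  79, 94]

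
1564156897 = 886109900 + 678046997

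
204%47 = 16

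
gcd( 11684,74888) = 92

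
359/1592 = 359/1592 =0.23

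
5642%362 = 212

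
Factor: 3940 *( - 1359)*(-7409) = 39671194140  =  2^2 * 3^2*5^1*31^1*151^1 * 197^1*239^1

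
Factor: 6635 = 5^1*1327^1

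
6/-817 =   -  1  +  811/817 = - 0.01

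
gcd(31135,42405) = 5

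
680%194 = 98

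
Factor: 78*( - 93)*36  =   - 2^3*3^4*13^1*31^1 = -261144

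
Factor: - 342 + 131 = - 211^1=-211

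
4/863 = 4/863 = 0.00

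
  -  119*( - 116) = 13804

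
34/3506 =17/1753 = 0.01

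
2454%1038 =378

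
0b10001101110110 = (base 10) 9078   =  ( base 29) an1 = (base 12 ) 5306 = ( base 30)a2i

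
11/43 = 11/43 =0.26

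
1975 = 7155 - 5180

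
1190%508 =174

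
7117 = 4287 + 2830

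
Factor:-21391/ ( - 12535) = 5^ ( - 1)*23^ ( - 1 ) * 109^( - 1)*21391^1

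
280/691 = 280/691 = 0.41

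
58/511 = 58/511 = 0.11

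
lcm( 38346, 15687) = 345114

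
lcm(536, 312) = 20904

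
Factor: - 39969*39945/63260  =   -319312341/12652 = - 2^( - 2)*3^3* 2663^1*3163^ ( - 1)*4441^1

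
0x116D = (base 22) 94h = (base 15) 14c6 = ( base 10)4461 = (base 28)5j9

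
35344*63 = 2226672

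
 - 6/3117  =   - 2/1039 = - 0.00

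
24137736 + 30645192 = 54782928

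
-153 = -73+-80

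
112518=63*1786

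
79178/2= 39589 = 39589.00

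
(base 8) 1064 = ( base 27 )KO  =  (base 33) h3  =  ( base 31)I6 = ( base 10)564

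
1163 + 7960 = 9123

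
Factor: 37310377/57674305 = 2870029/4436485 = 5^( - 1 )*37^( - 1)*431^1*6659^1*23981^( - 1) 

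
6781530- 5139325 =1642205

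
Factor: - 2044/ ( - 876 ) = 3^( - 1)*7^1  =  7/3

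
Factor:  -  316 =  - 2^2*79^1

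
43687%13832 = 2191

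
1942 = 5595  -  3653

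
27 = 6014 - 5987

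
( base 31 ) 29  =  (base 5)241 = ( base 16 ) 47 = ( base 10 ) 71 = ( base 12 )5B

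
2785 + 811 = 3596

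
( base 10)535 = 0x217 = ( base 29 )id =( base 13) 322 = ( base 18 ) 1bd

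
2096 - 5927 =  - 3831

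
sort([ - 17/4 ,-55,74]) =[-55 ,-17/4,74]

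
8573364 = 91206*94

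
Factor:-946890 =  - 2^1 *3^4 * 5^1*7^1*167^1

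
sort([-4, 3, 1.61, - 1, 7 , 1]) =[  -  4, - 1, 1 , 1.61, 3, 7] 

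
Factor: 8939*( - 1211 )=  - 7^2 * 173^1 * 1277^1 =-  10825129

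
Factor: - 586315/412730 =-787/554 = - 2^( - 1)*277^( - 1)*787^1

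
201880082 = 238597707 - 36717625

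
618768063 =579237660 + 39530403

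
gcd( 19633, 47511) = 1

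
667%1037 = 667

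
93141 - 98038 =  - 4897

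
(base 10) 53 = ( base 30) 1N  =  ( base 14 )3B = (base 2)110101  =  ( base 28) 1p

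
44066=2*22033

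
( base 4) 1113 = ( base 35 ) 2h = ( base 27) 36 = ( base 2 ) 1010111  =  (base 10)87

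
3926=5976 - 2050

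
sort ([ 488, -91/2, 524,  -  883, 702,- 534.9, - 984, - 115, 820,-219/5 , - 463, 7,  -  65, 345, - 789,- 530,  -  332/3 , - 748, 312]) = [ - 984, -883, - 789, - 748, - 534.9, - 530, - 463,-115, - 332/3, - 65, - 91/2, - 219/5,7, 312, 345 , 488, 524, 702,820 ] 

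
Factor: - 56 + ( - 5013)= -37^1*137^1 = - 5069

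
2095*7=14665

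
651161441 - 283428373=367733068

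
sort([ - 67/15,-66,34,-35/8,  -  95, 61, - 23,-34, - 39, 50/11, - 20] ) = [ - 95, - 66, - 39, -34, - 23, - 20, - 67/15, - 35/8 , 50/11, 34, 61 ] 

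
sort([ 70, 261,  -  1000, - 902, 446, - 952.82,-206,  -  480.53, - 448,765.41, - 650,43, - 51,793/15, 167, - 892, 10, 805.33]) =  [ - 1000 ,  -  952.82, -902,- 892, - 650,-480.53, - 448,-206, - 51,10,43, 793/15,70, 167, 261, 446, 765.41, 805.33]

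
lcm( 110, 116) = 6380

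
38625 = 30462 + 8163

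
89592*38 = 3404496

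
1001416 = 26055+975361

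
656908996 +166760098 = 823669094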